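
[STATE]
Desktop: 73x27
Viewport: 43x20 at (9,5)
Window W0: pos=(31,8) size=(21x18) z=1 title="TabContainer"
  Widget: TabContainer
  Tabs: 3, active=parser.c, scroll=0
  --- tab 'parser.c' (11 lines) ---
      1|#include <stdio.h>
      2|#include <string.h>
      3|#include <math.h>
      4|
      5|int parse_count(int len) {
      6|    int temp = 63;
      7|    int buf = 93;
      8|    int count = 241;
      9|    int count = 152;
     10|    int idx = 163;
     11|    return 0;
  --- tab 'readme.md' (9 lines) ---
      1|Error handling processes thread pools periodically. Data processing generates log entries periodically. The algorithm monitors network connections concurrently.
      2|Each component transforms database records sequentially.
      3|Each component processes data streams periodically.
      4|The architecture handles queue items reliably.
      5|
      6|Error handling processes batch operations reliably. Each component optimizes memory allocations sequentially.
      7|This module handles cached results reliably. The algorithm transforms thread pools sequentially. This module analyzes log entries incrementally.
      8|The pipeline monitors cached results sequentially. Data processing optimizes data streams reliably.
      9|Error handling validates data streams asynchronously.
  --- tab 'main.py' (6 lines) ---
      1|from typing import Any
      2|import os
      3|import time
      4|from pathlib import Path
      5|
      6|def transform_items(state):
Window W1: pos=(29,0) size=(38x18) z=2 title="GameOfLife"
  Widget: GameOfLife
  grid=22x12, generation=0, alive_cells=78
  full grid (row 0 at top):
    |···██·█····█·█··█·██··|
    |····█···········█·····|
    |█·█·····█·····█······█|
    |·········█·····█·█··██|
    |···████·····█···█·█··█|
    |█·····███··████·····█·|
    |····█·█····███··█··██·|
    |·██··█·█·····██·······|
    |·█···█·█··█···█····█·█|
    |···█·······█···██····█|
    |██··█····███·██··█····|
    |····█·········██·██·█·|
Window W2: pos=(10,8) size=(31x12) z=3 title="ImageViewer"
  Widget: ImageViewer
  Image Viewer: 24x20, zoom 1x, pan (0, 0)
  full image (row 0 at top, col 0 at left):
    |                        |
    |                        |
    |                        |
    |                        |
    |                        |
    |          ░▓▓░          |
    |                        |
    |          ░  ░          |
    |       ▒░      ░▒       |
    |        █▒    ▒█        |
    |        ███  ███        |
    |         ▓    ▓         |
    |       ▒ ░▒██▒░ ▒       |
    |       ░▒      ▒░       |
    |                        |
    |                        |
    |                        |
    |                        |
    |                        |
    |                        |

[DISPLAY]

                    ┃····█···········█·····
                    ┃█·█·····█·····█······█
                    ┃·········█·····█·█··██
 ┏━━━━━━━━━━━━━━━━━━━━━━━━━━━━━┓·█···█·█··█
 ┃ ImageViewer                 ┃████·····█·
 ┠─────────────────────────────┨███··█··██·
 ┃                             ┃··██·······
 ┃                             ┃···█····█·█
 ┃                             ┃█···██····█
 ┃                             ┃█·██··█····
 ┃                             ┃···██·██·█·
 ┃          ░▓▓░               ┃           
 ┃                             ┃━━━━━━━━━━━
 ┃          ░  ░               ┃emp = 63; ┃
 ┗━━━━━━━━━━━━━━━━━━━━━━━━━━━━━┛uf = 93;  ┃
                      ┃    int count = 241┃
                      ┃    int count = 152┃
                      ┃    int idx = 163; ┃
                      ┃    return 0;      ┃
                      ┃                   ┃


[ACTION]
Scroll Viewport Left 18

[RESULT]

                             ┃····█········
                             ┃█·█·····█····
                             ┃·········█···
          ┏━━━━━━━━━━━━━━━━━━━━━━━━━━━━━┓·█
          ┃ ImageViewer                 ┃██
          ┠─────────────────────────────┨██
          ┃                             ┃··
          ┃                             ┃··
          ┃                             ┃█·
          ┃                             ┃█·
          ┃                             ┃··
          ┃          ░▓▓░               ┃  
          ┃                             ┃━━
          ┃          ░  ░               ┃em
          ┗━━━━━━━━━━━━━━━━━━━━━━━━━━━━━┛uf
                               ┃    int cou
                               ┃    int cou
                               ┃    int idx
                               ┃    return 
                               ┃           


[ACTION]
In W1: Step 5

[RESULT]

                             ┃··██·········
                             ┃····█········
                             ┃·············
          ┏━━━━━━━━━━━━━━━━━━━━━━━━━━━━━┓·█
          ┃ ImageViewer                 ┃█·
          ┠─────────────────────────────┨██
          ┃                             ┃·█
          ┃                             ┃·█
          ┃                             ┃██
          ┃                             ┃··
          ┃                             ┃··
          ┃          ░▓▓░               ┃  
          ┃                             ┃━━
          ┃          ░  ░               ┃em
          ┗━━━━━━━━━━━━━━━━━━━━━━━━━━━━━┛uf
                               ┃    int cou
                               ┃    int cou
                               ┃    int idx
                               ┃    return 
                               ┃           


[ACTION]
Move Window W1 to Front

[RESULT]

                             ┃··██·········
                             ┃····█········
                             ┃·············
          ┏━━━━━━━━━━━━━━━━━━┃··█··█······█
          ┃ ImageViewer      ┃·█··█·██···█·
          ┠──────────────────┃█·██·······██
          ┃                  ┃··········█·█
          ┃                  ┃██········█·█
          ┃                  ┃████·█·····██
          ┃                  ┃··█··········
          ┃                  ┃··██·█·······
          ┃          ░▓▓░    ┃             
          ┃                  ┗━━━━━━━━━━━━━
          ┃          ░  ░               ┃em
          ┗━━━━━━━━━━━━━━━━━━━━━━━━━━━━━┛uf
                               ┃    int cou
                               ┃    int cou
                               ┃    int idx
                               ┃    return 
                               ┃           


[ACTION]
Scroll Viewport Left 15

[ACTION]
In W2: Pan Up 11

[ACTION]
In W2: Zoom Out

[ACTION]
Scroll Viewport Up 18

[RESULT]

                             ┏━━━━━━━━━━━━━
                             ┃ GameOfLife  
                             ┠─────────────
                             ┃Gen: 5       
                             ┃·············
                             ┃··██·········
                             ┃····█········
                             ┃·············
          ┏━━━━━━━━━━━━━━━━━━┃··█··█······█
          ┃ ImageViewer      ┃·█··█·██···█·
          ┠──────────────────┃█·██·······██
          ┃                  ┃··········█·█
          ┃                  ┃██········█·█
          ┃                  ┃████·█·····██
          ┃                  ┃··█··········
          ┃                  ┃··██·█·······
          ┃          ░▓▓░    ┃             
          ┃                  ┗━━━━━━━━━━━━━
          ┃          ░  ░               ┃em
          ┗━━━━━━━━━━━━━━━━━━━━━━━━━━━━━┛uf


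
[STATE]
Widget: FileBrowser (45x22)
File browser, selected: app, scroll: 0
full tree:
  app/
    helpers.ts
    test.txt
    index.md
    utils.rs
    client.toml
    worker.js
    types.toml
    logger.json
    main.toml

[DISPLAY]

> [-] app/                                   
    helpers.ts                               
    test.txt                                 
    index.md                                 
    utils.rs                                 
    client.toml                              
    worker.js                                
    types.toml                               
    logger.json                              
    main.toml                                
                                             
                                             
                                             
                                             
                                             
                                             
                                             
                                             
                                             
                                             
                                             
                                             


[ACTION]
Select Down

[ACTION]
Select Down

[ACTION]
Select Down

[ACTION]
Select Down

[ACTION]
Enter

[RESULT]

  [-] app/                                   
    helpers.ts                               
    test.txt                                 
    index.md                                 
  > utils.rs                                 
    client.toml                              
    worker.js                                
    types.toml                               
    logger.json                              
    main.toml                                
                                             
                                             
                                             
                                             
                                             
                                             
                                             
                                             
                                             
                                             
                                             
                                             


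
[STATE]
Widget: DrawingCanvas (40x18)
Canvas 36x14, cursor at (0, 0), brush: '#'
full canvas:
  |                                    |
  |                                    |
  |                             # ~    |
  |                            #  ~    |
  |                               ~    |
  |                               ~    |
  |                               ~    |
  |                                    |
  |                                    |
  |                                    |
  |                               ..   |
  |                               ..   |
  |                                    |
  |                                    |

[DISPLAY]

+                                       
                                        
                             # ~        
                            #  ~        
                               ~        
                               ~        
                               ~        
                                        
                                        
                                        
                               ..       
                               ..       
                                        
                                        
                                        
                                        
                                        
                                        


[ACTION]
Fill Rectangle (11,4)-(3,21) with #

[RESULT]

+                                       
                                        
                             # ~        
    ##################      #  ~        
    ##################         ~        
    ##################         ~        
    ##################         ~        
    ##################                  
    ##################                  
    ##################                  
    ##################         ..       
    ##################         ..       
                                        
                                        
                                        
                                        
                                        
                                        


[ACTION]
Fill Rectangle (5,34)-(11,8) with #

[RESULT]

+                                       
                                        
                             # ~        
    ##################      #  ~        
    ##################         ~        
    ###############################     
    ###############################     
    ###############################     
    ###############################     
    ###############################     
    ###############################     
    ###############################     
                                        
                                        
                                        
                                        
                                        
                                        


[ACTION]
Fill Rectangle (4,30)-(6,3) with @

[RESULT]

+                                       
                                        
                             # ~        
    ##################      #  ~        
   @@@@@@@@@@@@@@@@@@@@@@@@@@@@~        
   @@@@@@@@@@@@@@@@@@@@@@@@@@@@####     
   @@@@@@@@@@@@@@@@@@@@@@@@@@@@####     
    ###############################     
    ###############################     
    ###############################     
    ###############################     
    ###############################     
                                        
                                        
                                        
                                        
                                        
                                        


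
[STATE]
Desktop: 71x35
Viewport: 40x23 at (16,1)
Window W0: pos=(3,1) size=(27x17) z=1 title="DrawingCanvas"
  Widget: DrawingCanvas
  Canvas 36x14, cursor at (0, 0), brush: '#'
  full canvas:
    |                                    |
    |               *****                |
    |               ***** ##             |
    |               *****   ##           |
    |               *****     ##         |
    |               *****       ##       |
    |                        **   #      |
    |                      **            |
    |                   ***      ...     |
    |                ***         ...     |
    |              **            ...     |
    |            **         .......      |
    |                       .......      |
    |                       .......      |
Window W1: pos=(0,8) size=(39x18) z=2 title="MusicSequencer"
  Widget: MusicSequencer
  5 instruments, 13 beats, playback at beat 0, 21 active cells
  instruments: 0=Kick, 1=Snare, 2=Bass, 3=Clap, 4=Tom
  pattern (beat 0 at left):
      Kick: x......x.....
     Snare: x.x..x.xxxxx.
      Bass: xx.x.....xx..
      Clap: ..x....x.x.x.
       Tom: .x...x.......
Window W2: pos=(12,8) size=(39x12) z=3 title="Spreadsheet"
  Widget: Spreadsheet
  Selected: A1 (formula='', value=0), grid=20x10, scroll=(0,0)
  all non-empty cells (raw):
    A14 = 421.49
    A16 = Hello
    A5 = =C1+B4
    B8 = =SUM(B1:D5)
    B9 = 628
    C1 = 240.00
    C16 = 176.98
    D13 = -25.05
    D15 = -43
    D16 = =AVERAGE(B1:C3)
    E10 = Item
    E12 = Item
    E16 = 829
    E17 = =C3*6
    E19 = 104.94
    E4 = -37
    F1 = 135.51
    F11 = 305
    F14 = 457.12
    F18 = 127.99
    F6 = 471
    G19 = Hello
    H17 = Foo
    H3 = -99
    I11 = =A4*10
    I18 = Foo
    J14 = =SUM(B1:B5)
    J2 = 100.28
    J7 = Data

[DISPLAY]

━━━━━━━━━━━━━┓                          
as           ┃                          
─────────────┨                          
             ┃                          
   *****     ┃                          
   ***** ##  ┃                          
   *****   ##┃                          
━━━━━━━━━━━━━━━━━━━━━━━━━━━━━━━━━━┓     
readsheet                         ┃     
──────────────────────────────────┨     
                                  ┃     
    A       B       C       D     ┃     
----------------------------------┃     
      [0]       0     240       0 ┃     
        0       0       0       0 ┃     
        0       0       0       0 ┃     
        0       0       0       0 ┃     
      240       0       0       0 ┃     
━━━━━━━━━━━━━━━━━━━━━━━━━━━━━━━━━━┛     
                      ┃                 
                      ┃                 
                      ┃                 
                      ┃                 


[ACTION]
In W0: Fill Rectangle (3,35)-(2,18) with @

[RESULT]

━━━━━━━━━━━━━┓                          
as           ┃                          
─────────────┨                          
             ┃                          
   *****     ┃                          
   ***@@@@@@@┃                          
   ***@@@@@@@┃                          
━━━━━━━━━━━━━━━━━━━━━━━━━━━━━━━━━━┓     
readsheet                         ┃     
──────────────────────────────────┨     
                                  ┃     
    A       B       C       D     ┃     
----------------------------------┃     
      [0]       0     240       0 ┃     
        0       0       0       0 ┃     
        0       0       0       0 ┃     
        0       0       0       0 ┃     
      240       0       0       0 ┃     
━━━━━━━━━━━━━━━━━━━━━━━━━━━━━━━━━━┛     
                      ┃                 
                      ┃                 
                      ┃                 
                      ┃                 


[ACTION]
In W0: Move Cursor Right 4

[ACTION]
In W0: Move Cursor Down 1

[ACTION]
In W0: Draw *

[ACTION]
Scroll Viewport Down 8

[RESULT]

readsheet                         ┃     
──────────────────────────────────┨     
                                  ┃     
    A       B       C       D     ┃     
----------------------------------┃     
      [0]       0     240       0 ┃     
        0       0       0       0 ┃     
        0       0       0       0 ┃     
        0       0       0       0 ┃     
      240       0       0       0 ┃     
━━━━━━━━━━━━━━━━━━━━━━━━━━━━━━━━━━┛     
                      ┃                 
                      ┃                 
                      ┃                 
                      ┃                 
                      ┃                 
━━━━━━━━━━━━━━━━━━━━━━┛                 
                                        
                                        
                                        
                                        
                                        
                                        


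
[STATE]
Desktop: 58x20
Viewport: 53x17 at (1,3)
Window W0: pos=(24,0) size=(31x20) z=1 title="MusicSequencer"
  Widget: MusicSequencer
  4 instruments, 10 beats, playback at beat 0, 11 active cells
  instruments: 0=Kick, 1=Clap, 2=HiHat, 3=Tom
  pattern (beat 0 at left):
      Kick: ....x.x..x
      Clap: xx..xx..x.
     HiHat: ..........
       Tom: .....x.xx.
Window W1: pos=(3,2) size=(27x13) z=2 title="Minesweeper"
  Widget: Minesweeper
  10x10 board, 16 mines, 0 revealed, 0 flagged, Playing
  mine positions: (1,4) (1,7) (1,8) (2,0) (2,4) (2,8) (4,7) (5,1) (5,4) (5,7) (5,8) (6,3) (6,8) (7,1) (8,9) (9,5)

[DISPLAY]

  ┃ Minesweeper             ┃ ▼123456789             
  ┠─────────────────────────┨k····█·█··█             
  ┃■■■■■■■■■■               ┃p██··██··█·             
  ┃■■■■■■■■■■               ┃t··········             
  ┃■■■■■■■■■■               ┃m·····█·██·             
  ┃■■■■■■■■■■               ┃                        
  ┃■■■■■■■■■■               ┃                        
  ┃■■■■■■■■■■               ┃                        
  ┃■■■■■■■■■■               ┃                        
  ┃■■■■■■■■■■               ┃                        
  ┃■■■■■■■■■■               ┃                        
  ┗━━━━━━━━━━━━━━━━━━━━━━━━━┛                        
                       ┃                             
                       ┃                             
                       ┃                             
                       ┃                             
                       ┗━━━━━━━━━━━━━━━━━━━━━━━━━━━━━


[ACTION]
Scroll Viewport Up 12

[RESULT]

                       ┏━━━━━━━━━━━━━━━━━━━━━━━━━━━━━
                       ┃ MusicSequencer              
  ┏━━━━━━━━━━━━━━━━━━━━━━━━━┓────────────────────────
  ┃ Minesweeper             ┃ ▼123456789             
  ┠─────────────────────────┨k····█·█··█             
  ┃■■■■■■■■■■               ┃p██··██··█·             
  ┃■■■■■■■■■■               ┃t··········             
  ┃■■■■■■■■■■               ┃m·····█·██·             
  ┃■■■■■■■■■■               ┃                        
  ┃■■■■■■■■■■               ┃                        
  ┃■■■■■■■■■■               ┃                        
  ┃■■■■■■■■■■               ┃                        
  ┃■■■■■■■■■■               ┃                        
  ┃■■■■■■■■■■               ┃                        
  ┗━━━━━━━━━━━━━━━━━━━━━━━━━┛                        
                       ┃                             
                       ┃                             


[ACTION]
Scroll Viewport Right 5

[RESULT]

                   ┏━━━━━━━━━━━━━━━━━━━━━━━━━━━━━┓   
                   ┃ MusicSequencer              ┃   
━━━━━━━━━━━━━━━━━━━━━━━━┓────────────────────────┨   
Minesweeper             ┃ ▼123456789             ┃   
────────────────────────┨k····█·█··█             ┃   
■■■■■■■■■               ┃p██··██··█·             ┃   
■■■■■■■■■               ┃t··········             ┃   
■■■■■■■■■               ┃m·····█·██·             ┃   
■■■■■■■■■               ┃                        ┃   
■■■■■■■■■               ┃                        ┃   
■■■■■■■■■               ┃                        ┃   
■■■■■■■■■               ┃                        ┃   
■■■■■■■■■               ┃                        ┃   
■■■■■■■■■               ┃                        ┃   
━━━━━━━━━━━━━━━━━━━━━━━━┛                        ┃   
                   ┃                             ┃   
                   ┃                             ┃   


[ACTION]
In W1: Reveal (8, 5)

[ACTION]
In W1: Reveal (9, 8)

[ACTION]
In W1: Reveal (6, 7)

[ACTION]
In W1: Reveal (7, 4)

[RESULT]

                   ┏━━━━━━━━━━━━━━━━━━━━━━━━━━━━━┓   
                   ┃ MusicSequencer              ┃   
━━━━━━━━━━━━━━━━━━━━━━━━┓────────────────────────┨   
Minesweeper             ┃ ▼123456789             ┃   
────────────────────────┨k····█·█··█             ┃   
■■■■■■■■■               ┃p██··██··█·             ┃   
■■■■■■■■■               ┃t··········             ┃   
■■■■■■■■■               ┃m·····█·██·             ┃   
■■■■■■■■■               ┃                        ┃   
■■■■■■■■■               ┃                        ┃   
■■■■■■■■■               ┃                        ┃   
■■■■■■3■■               ┃                        ┃   
■■■1■■■■■               ┃                        ┃   
■■■■1■■■■               ┃                        ┃   
━━━━━━━━━━━━━━━━━━━━━━━━┛                        ┃   
                   ┃                             ┃   
                   ┃                             ┃   


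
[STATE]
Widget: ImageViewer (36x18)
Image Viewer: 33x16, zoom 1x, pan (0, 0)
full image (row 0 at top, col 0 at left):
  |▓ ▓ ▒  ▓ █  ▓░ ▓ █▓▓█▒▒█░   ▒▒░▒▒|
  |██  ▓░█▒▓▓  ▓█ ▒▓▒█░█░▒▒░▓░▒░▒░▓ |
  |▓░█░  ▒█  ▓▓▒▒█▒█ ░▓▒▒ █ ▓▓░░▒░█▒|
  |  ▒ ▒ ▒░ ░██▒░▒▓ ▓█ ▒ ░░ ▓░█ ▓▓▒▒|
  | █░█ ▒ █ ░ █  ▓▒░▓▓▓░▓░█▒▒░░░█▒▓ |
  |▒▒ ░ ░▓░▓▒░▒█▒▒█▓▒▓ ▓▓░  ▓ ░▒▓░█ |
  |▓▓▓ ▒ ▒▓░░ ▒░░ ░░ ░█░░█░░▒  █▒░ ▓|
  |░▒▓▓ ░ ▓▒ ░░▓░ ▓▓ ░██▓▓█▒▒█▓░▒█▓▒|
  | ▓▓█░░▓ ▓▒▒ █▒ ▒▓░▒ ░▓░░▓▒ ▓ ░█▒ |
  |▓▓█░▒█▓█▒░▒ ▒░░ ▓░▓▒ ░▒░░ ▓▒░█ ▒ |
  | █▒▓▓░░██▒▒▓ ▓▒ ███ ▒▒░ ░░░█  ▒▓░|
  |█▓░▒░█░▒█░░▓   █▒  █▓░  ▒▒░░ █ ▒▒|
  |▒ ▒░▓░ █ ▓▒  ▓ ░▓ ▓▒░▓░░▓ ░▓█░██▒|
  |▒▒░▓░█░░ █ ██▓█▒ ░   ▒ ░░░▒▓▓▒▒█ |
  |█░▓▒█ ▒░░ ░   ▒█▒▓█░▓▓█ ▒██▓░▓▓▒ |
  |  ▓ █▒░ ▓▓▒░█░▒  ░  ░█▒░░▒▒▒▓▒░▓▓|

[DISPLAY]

▓ ▓ ▒  ▓ █  ▓░ ▓ █▓▓█▒▒█░   ▒▒░▒▒   
██  ▓░█▒▓▓  ▓█ ▒▓▒█░█░▒▒░▓░▒░▒░▓    
▓░█░  ▒█  ▓▓▒▒█▒█ ░▓▒▒ █ ▓▓░░▒░█▒   
  ▒ ▒ ▒░ ░██▒░▒▓ ▓█ ▒ ░░ ▓░█ ▓▓▒▒   
 █░█ ▒ █ ░ █  ▓▒░▓▓▓░▓░█▒▒░░░█▒▓    
▒▒ ░ ░▓░▓▒░▒█▒▒█▓▒▓ ▓▓░  ▓ ░▒▓░█    
▓▓▓ ▒ ▒▓░░ ▒░░ ░░ ░█░░█░░▒  █▒░ ▓   
░▒▓▓ ░ ▓▒ ░░▓░ ▓▓ ░██▓▓█▒▒█▓░▒█▓▒   
 ▓▓█░░▓ ▓▒▒ █▒ ▒▓░▒ ░▓░░▓▒ ▓ ░█▒    
▓▓█░▒█▓█▒░▒ ▒░░ ▓░▓▒ ░▒░░ ▓▒░█ ▒    
 █▒▓▓░░██▒▒▓ ▓▒ ███ ▒▒░ ░░░█  ▒▓░   
█▓░▒░█░▒█░░▓   █▒  █▓░  ▒▒░░ █ ▒▒   
▒ ▒░▓░ █ ▓▒  ▓ ░▓ ▓▒░▓░░▓ ░▓█░██▒   
▒▒░▓░█░░ █ ██▓█▒ ░   ▒ ░░░▒▓▓▒▒█    
█░▓▒█ ▒░░ ░   ▒█▒▓█░▓▓█ ▒██▓░▓▓▒    
  ▓ █▒░ ▓▓▒░█░▒  ░  ░█▒░░▒▒▒▓▒░▓▓   
                                    
                                    


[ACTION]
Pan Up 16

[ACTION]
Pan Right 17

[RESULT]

█▓▓█▒▒█░   ▒▒░▒▒                    
▒█░█░▒▒░▓░▒░▒░▓                     
 ░▓▒▒ █ ▓▓░░▒░█▒                    
▓█ ▒ ░░ ▓░█ ▓▓▒▒                    
▓▓▓░▓░█▒▒░░░█▒▓                     
▒▓ ▓▓░  ▓ ░▒▓░█                     
 ░█░░█░░▒  █▒░ ▓                    
 ░██▓▓█▒▒█▓░▒█▓▒                    
░▒ ░▓░░▓▒ ▓ ░█▒                     
░▓▒ ░▒░░ ▓▒░█ ▒                     
██ ▒▒░ ░░░█  ▒▓░                    
  █▓░  ▒▒░░ █ ▒▒                    
 ▓▒░▓░░▓ ░▓█░██▒                    
░   ▒ ░░░▒▓▓▒▒█                     
▓█░▓▓█ ▒██▓░▓▓▒                     
░  ░█▒░░▒▒▒▓▒░▓▓                    
                                    
                                    


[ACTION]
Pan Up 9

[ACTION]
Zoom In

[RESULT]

 ██    ▓▓░░  ▓▓  ██▓▓▓▓██▒▒▒▒██░░   
 ██    ▓▓░░  ▓▓  ██▓▓▓▓██▒▒▒▒██░░   
▓▓▓    ▓▓██  ▒▒▓▓▒▒██░░██░░▒▒▒▒░░▓▓░
▓▓▓    ▓▓██  ▒▒▓▓▒▒██░░██░░▒▒▒▒░░▓▓░
   ▓▓▓▓▒▒▒▒██▒▒██  ░░▓▓▒▒▒▒  ██  ▓▓▓
   ▓▓▓▓▒▒▒▒██▒▒██  ░░▓▓▒▒▒▒  ██  ▓▓▓
 ░░████▒▒░░▒▒▓▓  ▓▓██  ▒▒  ░░░░  ▓▓░
 ░░████▒▒░░▒▒▓▓  ▓▓██  ▒▒  ░░░░  ▓▓░
 ░░  ██    ▓▓▒▒░░▓▓▓▓▓▓░░▓▓░░██▒▒▒▒░
 ░░  ██    ▓▓▒▒░░▓▓▓▓▓▓░░▓▓░░██▒▒▒▒░
▓▒▒░░▒▒██▒▒▒▒██▓▓▒▒▓▓  ▓▓▓▓░░    ▓▓ 
▓▒▒░░▒▒██▒▒▒▒██▓▓▒▒▓▓  ▓▓▓▓░░    ▓▓ 
░░░  ▒▒░░░░  ░░░░  ░░██░░░░██░░░░▒▒ 
░░░  ▒▒░░░░  ░░░░  ░░██░░░░██░░░░▒▒ 
▒  ░░░░▓▓░░  ▓▓▓▓  ░░████▓▓▓▓██▒▒▒▒█
▒  ░░░░▓▓░░  ▓▓▓▓  ░░████▓▓▓▓██▒▒▒▒█
▓▒▒▒▒  ██▒▒  ▒▒▓▓░░▒▒  ░░▓▓░░░░▓▓▒▒ 
▓▒▒▒▒  ██▒▒  ▒▒▓▓░░▒▒  ░░▓▓░░░░▓▓▒▒ 


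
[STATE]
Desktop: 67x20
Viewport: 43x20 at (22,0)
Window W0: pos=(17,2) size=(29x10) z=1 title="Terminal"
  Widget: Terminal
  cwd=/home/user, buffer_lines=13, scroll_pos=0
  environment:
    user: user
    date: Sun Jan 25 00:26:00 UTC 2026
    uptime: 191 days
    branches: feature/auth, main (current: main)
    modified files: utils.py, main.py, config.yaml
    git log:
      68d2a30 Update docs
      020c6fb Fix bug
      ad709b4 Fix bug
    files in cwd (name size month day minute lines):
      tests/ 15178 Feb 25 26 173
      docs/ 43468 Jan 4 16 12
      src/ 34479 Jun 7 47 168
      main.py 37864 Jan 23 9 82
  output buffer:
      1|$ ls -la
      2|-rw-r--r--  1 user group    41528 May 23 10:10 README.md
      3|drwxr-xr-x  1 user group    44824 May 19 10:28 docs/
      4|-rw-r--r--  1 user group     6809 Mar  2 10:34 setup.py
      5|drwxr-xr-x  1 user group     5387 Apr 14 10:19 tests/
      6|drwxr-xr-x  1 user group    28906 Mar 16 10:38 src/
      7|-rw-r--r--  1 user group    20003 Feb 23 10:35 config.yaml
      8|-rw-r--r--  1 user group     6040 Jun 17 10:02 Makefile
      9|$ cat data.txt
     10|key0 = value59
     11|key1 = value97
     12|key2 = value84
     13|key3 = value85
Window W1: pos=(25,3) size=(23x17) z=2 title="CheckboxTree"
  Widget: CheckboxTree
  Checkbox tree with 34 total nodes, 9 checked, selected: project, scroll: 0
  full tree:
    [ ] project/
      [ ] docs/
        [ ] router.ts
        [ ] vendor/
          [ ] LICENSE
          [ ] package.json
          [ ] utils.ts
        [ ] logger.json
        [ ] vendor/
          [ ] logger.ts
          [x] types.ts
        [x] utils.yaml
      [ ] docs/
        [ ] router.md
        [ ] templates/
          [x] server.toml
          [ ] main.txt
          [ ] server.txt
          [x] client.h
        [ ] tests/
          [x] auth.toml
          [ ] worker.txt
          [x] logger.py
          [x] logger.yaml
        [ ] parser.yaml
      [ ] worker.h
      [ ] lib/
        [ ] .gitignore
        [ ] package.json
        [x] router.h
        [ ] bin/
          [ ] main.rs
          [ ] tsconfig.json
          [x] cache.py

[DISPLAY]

                                           
                                           
━━━━━━━━━━━━━━━━━━━━━━━┓                   
min┏━━━━━━━━━━━━━━━━━━━━━┓                 
───┃ CheckboxTree        ┃                 
 -l┠─────────────────────┨                 
r--┃>[-] project/        ┃                 
r-x┃   [-] docs/         ┃                 
r--┃     [ ] router.ts   ┃                 
r-x┃     [ ] vendor/     ┃                 
r-x┃       [ ] LICENSE   ┃                 
━━━┃       [ ] package.js┃                 
   ┃       [ ] utils.ts  ┃                 
   ┃     [ ] logger.json ┃                 
   ┃     [-] vendor/     ┃                 
   ┃       [ ] logger.ts ┃                 
   ┃       [x] types.ts  ┃                 
   ┃     [x] utils.yaml  ┃                 
   ┃   [-] docs/         ┃                 
   ┗━━━━━━━━━━━━━━━━━━━━━┛                 


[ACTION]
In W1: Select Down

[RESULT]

                                           
                                           
━━━━━━━━━━━━━━━━━━━━━━━┓                   
min┏━━━━━━━━━━━━━━━━━━━━━┓                 
───┃ CheckboxTree        ┃                 
 -l┠─────────────────────┨                 
r--┃ [-] project/        ┃                 
r-x┃>  [-] docs/         ┃                 
r--┃     [ ] router.ts   ┃                 
r-x┃     [ ] vendor/     ┃                 
r-x┃       [ ] LICENSE   ┃                 
━━━┃       [ ] package.js┃                 
   ┃       [ ] utils.ts  ┃                 
   ┃     [ ] logger.json ┃                 
   ┃     [-] vendor/     ┃                 
   ┃       [ ] logger.ts ┃                 
   ┃       [x] types.ts  ┃                 
   ┃     [x] utils.yaml  ┃                 
   ┃   [-] docs/         ┃                 
   ┗━━━━━━━━━━━━━━━━━━━━━┛                 


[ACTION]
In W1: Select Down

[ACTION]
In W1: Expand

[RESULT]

                                           
                                           
━━━━━━━━━━━━━━━━━━━━━━━┓                   
min┏━━━━━━━━━━━━━━━━━━━━━┓                 
───┃ CheckboxTree        ┃                 
 -l┠─────────────────────┨                 
r--┃ [-] project/        ┃                 
r-x┃   [-] docs/         ┃                 
r--┃>    [ ] router.ts   ┃                 
r-x┃     [ ] vendor/     ┃                 
r-x┃       [ ] LICENSE   ┃                 
━━━┃       [ ] package.js┃                 
   ┃       [ ] utils.ts  ┃                 
   ┃     [ ] logger.json ┃                 
   ┃     [-] vendor/     ┃                 
   ┃       [ ] logger.ts ┃                 
   ┃       [x] types.ts  ┃                 
   ┃     [x] utils.yaml  ┃                 
   ┃   [-] docs/         ┃                 
   ┗━━━━━━━━━━━━━━━━━━━━━┛                 


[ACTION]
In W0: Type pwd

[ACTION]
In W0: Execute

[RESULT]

                                           
                                           
━━━━━━━━━━━━━━━━━━━━━━━┓                   
min┏━━━━━━━━━━━━━━━━━━━━━┓                 
───┃ CheckboxTree        ┃                 
 = ┠─────────────────────┨                 
 = ┃ [-] project/        ┃                 
 = ┃   [-] docs/         ┃                 
d  ┃>    [ ] router.ts   ┃                 
e/u┃     [ ] vendor/     ┃                 
   ┃       [ ] LICENSE   ┃                 
━━━┃       [ ] package.js┃                 
   ┃       [ ] utils.ts  ┃                 
   ┃     [ ] logger.json ┃                 
   ┃     [-] vendor/     ┃                 
   ┃       [ ] logger.ts ┃                 
   ┃       [x] types.ts  ┃                 
   ┃     [x] utils.yaml  ┃                 
   ┃   [-] docs/         ┃                 
   ┗━━━━━━━━━━━━━━━━━━━━━┛                 
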